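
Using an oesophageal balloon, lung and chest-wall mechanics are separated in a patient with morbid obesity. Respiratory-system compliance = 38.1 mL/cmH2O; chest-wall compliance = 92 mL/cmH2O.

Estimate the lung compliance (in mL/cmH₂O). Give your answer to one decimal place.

65.0

1/CL = 1/Crs − 1/Ccw.
1/CL = 1/38.1 − 1/92 = 0.01538.
CL = 65.02 mL/cmH2O.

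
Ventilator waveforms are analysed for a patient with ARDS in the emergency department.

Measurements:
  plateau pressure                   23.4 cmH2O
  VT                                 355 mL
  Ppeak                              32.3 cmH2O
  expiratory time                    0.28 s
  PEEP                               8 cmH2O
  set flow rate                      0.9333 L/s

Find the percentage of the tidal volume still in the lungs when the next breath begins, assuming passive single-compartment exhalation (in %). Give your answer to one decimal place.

28.0

R = (PIP − Pplat)/V̇ = (32.3 − 23.4) / 0.9333 = 8.9/0.9333 = 9.536 cmH2O·s/L.
C = Vt/(Pplat − PEEP) = 355.0 / (23.4 − 8) = 355.0/15.4 = 23.052 mL/cmH2O.
τ = R × C = 9.536 × 0.02305 L/cmH2O = 0.2198 s.
Fraction remaining at end-expiration = e^(−Te/τ) = e^(−0.28/0.2198) = 0.2797 → 27.97%.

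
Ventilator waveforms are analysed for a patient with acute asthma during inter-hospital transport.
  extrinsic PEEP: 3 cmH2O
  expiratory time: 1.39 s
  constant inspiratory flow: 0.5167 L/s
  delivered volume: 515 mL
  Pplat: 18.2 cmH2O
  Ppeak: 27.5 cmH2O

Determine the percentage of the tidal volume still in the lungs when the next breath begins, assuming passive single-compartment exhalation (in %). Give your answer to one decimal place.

R = (PIP − Pplat)/V̇ = (27.5 − 18.2) / 0.5167 = 9.3/0.5167 = 17.999 cmH2O·s/L.
C = Vt/(Pplat − PEEP) = 515.0 / (18.2 − 3) = 515.0/15.2 = 33.882 mL/cmH2O.
τ = R × C = 17.999 × 0.03388 L/cmH2O = 0.6098 s.
Fraction remaining at end-expiration = e^(−Te/τ) = e^(−1.39/0.6098) = 0.1023 → 10.23%.

10.2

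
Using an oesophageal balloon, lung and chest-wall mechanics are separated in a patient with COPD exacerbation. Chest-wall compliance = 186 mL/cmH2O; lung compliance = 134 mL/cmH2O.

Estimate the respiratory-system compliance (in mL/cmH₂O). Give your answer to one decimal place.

77.9

Lung and chest wall are elastances in series: 1/Crs = 1/CL + 1/Ccw.
1/Crs = 1/134 + 1/186 = 0.01284.
Crs = 77.882 mL/cmH2O.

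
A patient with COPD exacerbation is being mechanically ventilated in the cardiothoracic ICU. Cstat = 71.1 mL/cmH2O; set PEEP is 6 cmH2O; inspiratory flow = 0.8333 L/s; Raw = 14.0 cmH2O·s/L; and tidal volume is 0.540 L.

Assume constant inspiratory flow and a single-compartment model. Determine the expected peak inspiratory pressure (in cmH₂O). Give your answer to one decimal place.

Equation of motion (constant flow): PIP = Vt/C + R·V̇ + PEEP.
PIP = 540/71.1 + 14.0×0.8333 + 6 = 7.595 + 11.666 + 6 = 25.261 cmH2O.

25.3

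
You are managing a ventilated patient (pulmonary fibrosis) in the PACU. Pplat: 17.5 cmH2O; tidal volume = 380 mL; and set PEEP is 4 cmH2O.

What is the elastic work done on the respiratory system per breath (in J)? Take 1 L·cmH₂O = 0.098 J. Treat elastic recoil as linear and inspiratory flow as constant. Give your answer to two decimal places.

Elastic work ≈ ½ × (Pplat − PEEP) × Vt = 0.5 × (17.5 − 4) × 0.380 L = 0.5 × 13.5 × 0.380 = 2.565 L·cmH2O.
× 0.098 J/(L·cmH2O) → 0.2514 J.

0.25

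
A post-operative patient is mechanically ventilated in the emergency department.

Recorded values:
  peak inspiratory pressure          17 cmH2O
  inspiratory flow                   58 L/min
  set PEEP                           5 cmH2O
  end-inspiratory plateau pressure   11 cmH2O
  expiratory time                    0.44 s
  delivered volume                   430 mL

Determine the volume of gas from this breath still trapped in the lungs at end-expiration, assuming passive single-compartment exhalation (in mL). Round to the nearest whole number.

160

Flow: 58 L/min ÷ 60 = 0.9667 L/s.
R = (PIP − Pplat)/V̇ = (17 − 11) / 0.9667 = 6.0/0.9667 = 6.207 cmH2O·s/L.
C = Vt/(Pplat − PEEP) = 430.0 / (11 − 5) = 430.0/6.0 = 71.667 mL/cmH2O.
τ = R × C = 6.207 × 0.07167 L/cmH2O = 0.4449 s.
Fraction remaining = e^(−Te/τ) = e^(−0.44/0.4449) = 0.372.
Trapped volume = 430.0 × 0.372 = 159.96 mL.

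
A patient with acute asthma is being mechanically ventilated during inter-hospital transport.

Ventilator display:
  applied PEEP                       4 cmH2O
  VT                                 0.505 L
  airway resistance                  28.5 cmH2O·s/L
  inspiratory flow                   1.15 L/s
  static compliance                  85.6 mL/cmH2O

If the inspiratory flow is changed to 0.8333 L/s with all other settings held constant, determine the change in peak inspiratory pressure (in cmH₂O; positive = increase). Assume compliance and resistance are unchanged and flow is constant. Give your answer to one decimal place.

PIP = Vt/C + R·V̇ + PEEP (constant-flow equation of motion).
Only the resistive term changes: ΔPIP = R × ΔV̇ = 28.5 × (0.8333 − 1.15) = 28.5 × -0.3167 = -9.026 cmH2O.

-9.0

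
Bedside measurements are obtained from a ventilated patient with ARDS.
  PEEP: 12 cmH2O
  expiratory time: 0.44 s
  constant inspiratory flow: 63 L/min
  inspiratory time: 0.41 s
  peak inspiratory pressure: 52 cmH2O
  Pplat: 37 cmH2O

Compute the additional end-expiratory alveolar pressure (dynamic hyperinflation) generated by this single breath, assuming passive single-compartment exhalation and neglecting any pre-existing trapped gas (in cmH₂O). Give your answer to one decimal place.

4.2

Flow: 63 L/min ÷ 60 = 1.05 L/s.
Vt = flow × Ti = 1.05 L/s × 0.41 s × 1000 mL/L = 430.5 mL.
R = (PIP − Pplat)/V̇ = (52 − 37) / 1.05 = 15.0/1.05 = 14.286 cmH2O·s/L.
C = Vt/(Pplat − PEEP) = 430.5 / (37 − 12) = 430.5/25.0 = 17.22 mL/cmH2O.
τ = R × C = 14.286 × 0.01722 L/cmH2O = 0.246 s.
Fraction remaining = e^(−Te/τ) = e^(−0.44/0.246) = 0.1672; trapped volume = 430.5 × 0.1672 = 71.98 mL.
Additional alveolar pressure from trapping ≈ V_trapped / C = 71.98 / 17.22 = 4.18 cmH2O.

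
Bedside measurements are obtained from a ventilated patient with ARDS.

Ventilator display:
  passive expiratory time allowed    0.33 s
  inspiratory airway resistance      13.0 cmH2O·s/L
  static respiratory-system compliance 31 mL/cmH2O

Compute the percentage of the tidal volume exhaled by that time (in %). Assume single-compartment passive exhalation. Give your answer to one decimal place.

τ = R × C = 13.0 × 31 mL/cmH2O = 13.0 × 0.031 L/cmH2O = 0.403 s.
Passive exhalation: V(t)/V₀ = e^(−t/τ) = e^(−0.33/0.403) = 0.4409.
Fraction exhaled = 1 − 0.4409 = 0.5591 → 55.91%.

55.9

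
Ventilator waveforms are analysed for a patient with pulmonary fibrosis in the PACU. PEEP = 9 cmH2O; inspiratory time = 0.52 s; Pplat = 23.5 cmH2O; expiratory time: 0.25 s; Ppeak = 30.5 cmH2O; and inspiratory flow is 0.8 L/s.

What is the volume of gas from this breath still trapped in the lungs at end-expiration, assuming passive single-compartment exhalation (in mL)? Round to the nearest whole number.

Vt = flow × Ti = 0.8 L/s × 0.52 s × 1000 mL/L = 416.0 mL.
R = (PIP − Pplat)/V̇ = (30.5 − 23.5) / 0.8 = 7.0/0.8 = 8.75 cmH2O·s/L.
C = Vt/(Pplat − PEEP) = 416.0 / (23.5 − 9) = 416.0/14.5 = 28.69 mL/cmH2O.
τ = R × C = 8.75 × 0.02869 L/cmH2O = 0.251 s.
Fraction remaining = e^(−Te/τ) = e^(−0.25/0.251) = 0.3693.
Trapped volume = 416.0 × 0.3693 = 153.63 mL.

154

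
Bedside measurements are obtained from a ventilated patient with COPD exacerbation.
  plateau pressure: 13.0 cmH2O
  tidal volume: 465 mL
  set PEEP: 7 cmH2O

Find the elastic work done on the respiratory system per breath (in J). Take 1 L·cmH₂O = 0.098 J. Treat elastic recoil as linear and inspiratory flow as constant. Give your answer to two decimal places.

Elastic work ≈ ½ × (Pplat − PEEP) × Vt = 0.5 × (13.0 − 7) × 0.465 L = 0.5 × 6.0 × 0.465 = 1.395 L·cmH2O.
× 0.098 J/(L·cmH2O) → 0.1367 J.

0.14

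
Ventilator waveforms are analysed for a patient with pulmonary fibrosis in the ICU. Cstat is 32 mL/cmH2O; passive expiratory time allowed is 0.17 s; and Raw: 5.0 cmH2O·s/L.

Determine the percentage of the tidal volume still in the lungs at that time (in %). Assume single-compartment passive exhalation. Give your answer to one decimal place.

τ = R × C = 5.0 × 32 mL/cmH2O = 5.0 × 0.032 L/cmH2O = 0.16 s.
Passive exhalation: V(t)/V₀ = e^(−t/τ) = e^(−0.17/0.16) = 0.3456.
Fraction remaining = 0.3456 → 34.56%.

34.6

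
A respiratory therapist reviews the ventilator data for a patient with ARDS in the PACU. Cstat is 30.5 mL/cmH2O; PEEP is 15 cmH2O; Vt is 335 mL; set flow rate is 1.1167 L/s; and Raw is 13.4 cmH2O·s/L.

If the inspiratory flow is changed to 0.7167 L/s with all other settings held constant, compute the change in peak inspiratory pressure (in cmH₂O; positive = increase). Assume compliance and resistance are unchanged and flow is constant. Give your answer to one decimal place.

-5.4

PIP = Vt/C + R·V̇ + PEEP (constant-flow equation of motion).
Only the resistive term changes: ΔPIP = R × ΔV̇ = 13.4 × (0.7167 − 1.1167) = 13.4 × -0.4 = -5.36 cmH2O.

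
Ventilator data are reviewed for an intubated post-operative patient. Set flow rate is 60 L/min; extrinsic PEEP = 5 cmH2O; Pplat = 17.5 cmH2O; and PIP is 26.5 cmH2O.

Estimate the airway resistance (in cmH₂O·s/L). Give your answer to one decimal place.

9.0

Flow: 60 L/min ÷ 60 = 1 L/s.
Raw = (PIP − Pplat) / flow = (26.5 − 17.5) / 1 = 9.0 / 1 = 9.0 cmH2O·s/L.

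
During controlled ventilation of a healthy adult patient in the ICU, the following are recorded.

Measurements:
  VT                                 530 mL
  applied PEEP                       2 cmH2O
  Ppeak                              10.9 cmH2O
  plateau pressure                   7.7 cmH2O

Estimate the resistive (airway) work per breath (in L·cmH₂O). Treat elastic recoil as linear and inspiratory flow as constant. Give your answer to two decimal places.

1.70

With constant inspiratory flow the resistive pressure is constant at PIP − Pplat = 10.9 − 7.7 = 3.2 cmH2O, so resistive work = 3.2 × 0.530 = 1.696 L·cmH2O.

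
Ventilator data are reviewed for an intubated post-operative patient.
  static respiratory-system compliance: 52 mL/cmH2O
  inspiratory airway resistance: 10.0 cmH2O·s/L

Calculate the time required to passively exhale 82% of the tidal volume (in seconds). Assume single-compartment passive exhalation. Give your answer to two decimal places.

0.89

τ = R × C = 10.0 × 52 mL/cmH2O = 10.0 × 0.052 L/cmH2O = 0.52 s.
Exhaled fraction f = 1 − e^(−t/τ) → t = −τ·ln(1 − f) = −0.52·ln(0.18) = 0.8917 s.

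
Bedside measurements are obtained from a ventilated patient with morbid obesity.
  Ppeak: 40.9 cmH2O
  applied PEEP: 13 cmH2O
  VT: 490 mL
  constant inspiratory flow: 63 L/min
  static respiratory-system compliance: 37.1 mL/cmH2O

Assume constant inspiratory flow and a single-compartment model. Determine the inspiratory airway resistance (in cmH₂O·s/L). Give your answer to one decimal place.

14.0

Flow: 63 L/min ÷ 60 = 1.05 L/s.
Equation of motion (constant flow): PIP = Vt/C + R·V̇ + PEEP.
R·V̇ = PIP − Vt/C − PEEP = 40.9 − 490/37.1 − 13 = 40.9 − 13.208 − 13 = 14.692 cmH2O.
R = 14.692 / 1.05 = 13.992 cmH2O·s/L.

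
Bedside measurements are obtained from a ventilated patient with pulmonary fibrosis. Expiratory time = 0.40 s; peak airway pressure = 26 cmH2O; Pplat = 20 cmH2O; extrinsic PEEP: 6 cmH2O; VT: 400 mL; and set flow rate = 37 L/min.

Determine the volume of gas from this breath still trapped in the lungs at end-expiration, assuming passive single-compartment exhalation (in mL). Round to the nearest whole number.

Flow: 37 L/min ÷ 60 = 0.6167 L/s.
R = (PIP − Pplat)/V̇ = (26 − 20) / 0.6167 = 6.0/0.6167 = 9.729 cmH2O·s/L.
C = Vt/(Pplat − PEEP) = 400.0 / (20 − 6) = 400.0/14.0 = 28.571 mL/cmH2O.
τ = R × C = 9.729 × 0.02857 L/cmH2O = 0.278 s.
Fraction remaining = e^(−Te/τ) = e^(−0.40/0.278) = 0.2372.
Trapped volume = 400.0 × 0.2372 = 94.88 mL.

95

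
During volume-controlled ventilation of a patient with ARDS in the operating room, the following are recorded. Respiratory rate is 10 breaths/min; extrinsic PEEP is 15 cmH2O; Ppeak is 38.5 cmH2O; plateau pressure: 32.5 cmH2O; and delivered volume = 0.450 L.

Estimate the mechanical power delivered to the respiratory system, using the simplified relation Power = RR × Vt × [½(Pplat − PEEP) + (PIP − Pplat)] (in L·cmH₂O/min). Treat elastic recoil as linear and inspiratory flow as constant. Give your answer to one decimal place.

Per-breath work = Vt × [½(Pplat−PEEP) + (PIP−Pplat)] = 0.450 × [0.5×17.5 + 6.0] = 0.450 × 14.75 = 6.638 L·cmH2O.
Power = 10 × 6.638 = 66.38 L·cmH2O/min.

66.4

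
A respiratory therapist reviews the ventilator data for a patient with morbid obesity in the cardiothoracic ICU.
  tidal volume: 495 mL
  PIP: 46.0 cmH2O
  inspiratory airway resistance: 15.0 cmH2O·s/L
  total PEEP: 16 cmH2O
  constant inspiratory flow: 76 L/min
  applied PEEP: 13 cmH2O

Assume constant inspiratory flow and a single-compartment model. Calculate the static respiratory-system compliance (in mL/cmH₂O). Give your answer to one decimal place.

45.0

Flow: 76 L/min ÷ 60 = 1.2667 L/s.
Total PEEP = 16 cmH2O (set 13 + intrinsic 3); this is the baseline alveolar pressure.
Equation of motion (constant flow): PIP = Vt/C + R·V̇ + PEEP.
Vt/C = PIP − R·V̇ − PEEP = 46.0 − 15.0×1.2667 − 16 = 46.0 − 19.001 − 16 = 10.999 cmH2O.
C = Vt / 10.999 = 495 / 10.999 = 45.004 mL/cmH2O.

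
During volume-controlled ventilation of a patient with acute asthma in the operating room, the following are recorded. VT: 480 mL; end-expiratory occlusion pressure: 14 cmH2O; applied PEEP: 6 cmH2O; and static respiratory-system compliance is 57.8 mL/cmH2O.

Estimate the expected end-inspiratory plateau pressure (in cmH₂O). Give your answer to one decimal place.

End-expiratory occlusion gives total PEEP = 14 cmH2O (intrinsic PEEP = 14 − 6 = 8). Use total PEEP for the elastic gradient.
Pplat = PEEPtotal + Vt / Cstat = 14 + 480 / 57.8 = 14 + 8.304 = 22.304 cmH2O.

22.3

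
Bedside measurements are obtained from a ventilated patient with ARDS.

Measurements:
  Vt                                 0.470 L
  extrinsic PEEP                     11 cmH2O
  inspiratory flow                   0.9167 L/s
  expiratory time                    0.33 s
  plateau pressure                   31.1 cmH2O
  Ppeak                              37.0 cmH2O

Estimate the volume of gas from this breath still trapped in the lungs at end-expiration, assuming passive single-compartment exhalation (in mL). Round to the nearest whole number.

52

R = (PIP − Pplat)/V̇ = (37.0 − 31.1) / 0.9167 = 5.9/0.9167 = 6.436 cmH2O·s/L.
C = Vt/(Pplat − PEEP) = 470.0 / (31.1 − 11) = 470.0/20.1 = 23.383 mL/cmH2O.
τ = R × C = 6.436 × 0.02338 L/cmH2O = 0.1505 s.
Fraction remaining = e^(−Te/τ) = e^(−0.33/0.1505) = 0.1116.
Trapped volume = 470.0 × 0.1116 = 52.452 mL.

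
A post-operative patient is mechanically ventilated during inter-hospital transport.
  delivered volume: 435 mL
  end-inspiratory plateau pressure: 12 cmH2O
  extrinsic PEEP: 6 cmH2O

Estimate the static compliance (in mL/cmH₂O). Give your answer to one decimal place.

72.5

Cstat = Vt / (Pplat − PEEP) = 435 / (12 − 6) = 435 / 6.0 = 72.5 mL/cmH2O.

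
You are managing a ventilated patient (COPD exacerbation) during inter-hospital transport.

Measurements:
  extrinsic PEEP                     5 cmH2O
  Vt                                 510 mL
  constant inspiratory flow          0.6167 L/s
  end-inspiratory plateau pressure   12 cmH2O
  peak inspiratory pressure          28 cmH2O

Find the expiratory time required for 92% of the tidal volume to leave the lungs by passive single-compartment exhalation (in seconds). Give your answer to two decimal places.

R = (PIP − Pplat)/V̇ = (28 − 12) / 0.6167 = 16.0/0.6167 = 25.945 cmH2O·s/L.
C = Vt/(Pplat − PEEP) = 510.0 / (12 − 5) = 510.0/7.0 = 72.857 mL/cmH2O.
τ = R × C = 25.945 × 0.07286 L/cmH2O = 1.89 s.
t = −τ·ln(1 − 0.92) = −1.89·ln(0.08) = 4.774 s.

4.77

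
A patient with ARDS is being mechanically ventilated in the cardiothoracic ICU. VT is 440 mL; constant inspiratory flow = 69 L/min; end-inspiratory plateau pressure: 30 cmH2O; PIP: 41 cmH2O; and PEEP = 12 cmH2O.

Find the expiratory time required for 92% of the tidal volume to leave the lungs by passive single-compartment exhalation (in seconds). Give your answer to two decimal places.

0.59

Flow: 69 L/min ÷ 60 = 1.15 L/s.
R = (PIP − Pplat)/V̇ = (41 − 30) / 1.15 = 11.0/1.15 = 9.565 cmH2O·s/L.
C = Vt/(Pplat − PEEP) = 440.0 / (30 − 12) = 440.0/18.0 = 24.444 mL/cmH2O.
τ = R × C = 9.565 × 0.02444 L/cmH2O = 0.2338 s.
t = −τ·ln(1 − 0.92) = −0.2338·ln(0.08) = 0.5905 s.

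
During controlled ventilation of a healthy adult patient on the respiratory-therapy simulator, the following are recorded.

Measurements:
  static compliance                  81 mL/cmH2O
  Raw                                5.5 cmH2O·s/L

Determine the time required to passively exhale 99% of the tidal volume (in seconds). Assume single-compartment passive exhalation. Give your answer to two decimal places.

τ = R × C = 5.5 × 81 mL/cmH2O = 5.5 × 0.081 L/cmH2O = 0.4455 s.
Exhaled fraction f = 1 − e^(−t/τ) → t = −τ·ln(1 − f) = −0.4455·ln(0.01) = 2.052 s.

2.05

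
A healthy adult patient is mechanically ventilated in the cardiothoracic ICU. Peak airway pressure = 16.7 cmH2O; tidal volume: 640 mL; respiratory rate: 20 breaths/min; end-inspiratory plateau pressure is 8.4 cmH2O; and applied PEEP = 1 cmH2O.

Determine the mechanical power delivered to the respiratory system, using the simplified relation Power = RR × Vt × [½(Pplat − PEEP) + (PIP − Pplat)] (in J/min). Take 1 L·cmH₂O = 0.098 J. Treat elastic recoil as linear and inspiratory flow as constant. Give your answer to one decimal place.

15.1

Per-breath work = Vt × [½(Pplat−PEEP) + (PIP−Pplat)] = 0.640 × [0.5×7.4 + 8.3] = 0.640 × 12.0 = 7.68 L·cmH2O.
Power = 20 × 7.68 = 153.6 L·cmH2O/min.
× 0.098 J/(L·cmH2O) → 15.053 J/min.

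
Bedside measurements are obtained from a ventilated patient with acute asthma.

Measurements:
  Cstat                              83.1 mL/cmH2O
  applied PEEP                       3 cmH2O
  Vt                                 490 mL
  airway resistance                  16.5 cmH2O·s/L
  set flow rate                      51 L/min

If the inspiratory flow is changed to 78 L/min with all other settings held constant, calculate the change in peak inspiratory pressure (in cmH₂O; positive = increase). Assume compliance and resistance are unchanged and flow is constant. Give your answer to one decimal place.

7.4

Flow: 51 L/min ÷ 60 = 0.85 L/s.
New flow: 78 L/min ÷ 60 = 1.3 L/s.
PIP = Vt/C + R·V̇ + PEEP (constant-flow equation of motion).
Only the resistive term changes: ΔPIP = R × ΔV̇ = 16.5 × (1.3 − 0.85) = 16.5 × 0.45 = 7.425 cmH2O.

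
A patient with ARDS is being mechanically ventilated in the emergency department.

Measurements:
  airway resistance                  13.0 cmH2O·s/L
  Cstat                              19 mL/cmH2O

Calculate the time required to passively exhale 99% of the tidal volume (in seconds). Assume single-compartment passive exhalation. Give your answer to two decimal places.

1.14

τ = R × C = 13.0 × 19 mL/cmH2O = 13.0 × 0.019 L/cmH2O = 0.247 s.
Exhaled fraction f = 1 − e^(−t/τ) → t = −τ·ln(1 − f) = −0.247·ln(0.01) = 1.137 s.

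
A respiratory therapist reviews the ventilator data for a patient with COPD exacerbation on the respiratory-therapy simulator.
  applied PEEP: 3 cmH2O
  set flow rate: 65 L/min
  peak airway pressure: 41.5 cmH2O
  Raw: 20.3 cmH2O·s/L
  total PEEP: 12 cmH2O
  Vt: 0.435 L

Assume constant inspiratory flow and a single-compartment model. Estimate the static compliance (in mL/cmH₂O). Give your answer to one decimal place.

Flow: 65 L/min ÷ 60 = 1.0833 L/s.
Total PEEP = 12 cmH2O (set 3 + intrinsic 9); this is the baseline alveolar pressure.
Equation of motion (constant flow): PIP = Vt/C + R·V̇ + PEEP.
Vt/C = PIP − R·V̇ − PEEP = 41.5 − 20.3×1.0833 − 12 = 41.5 − 21.991 − 12 = 7.509 cmH2O.
C = Vt / 7.509 = 435 / 7.509 = 57.93 mL/cmH2O.

57.9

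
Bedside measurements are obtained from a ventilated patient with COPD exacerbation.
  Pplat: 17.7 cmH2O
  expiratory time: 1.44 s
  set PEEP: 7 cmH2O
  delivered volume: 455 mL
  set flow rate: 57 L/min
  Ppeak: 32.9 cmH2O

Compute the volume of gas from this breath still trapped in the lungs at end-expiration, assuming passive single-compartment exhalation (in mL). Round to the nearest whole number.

55

Flow: 57 L/min ÷ 60 = 0.95 L/s.
R = (PIP − Pplat)/V̇ = (32.9 − 17.7) / 0.95 = 15.2/0.95 = 16.0 cmH2O·s/L.
C = Vt/(Pplat − PEEP) = 455.0 / (17.7 − 7) = 455.0/10.7 = 42.523 mL/cmH2O.
τ = R × C = 16.0 × 0.04252 L/cmH2O = 0.6803 s.
Fraction remaining = e^(−Te/τ) = e^(−1.44/0.6803) = 0.1204.
Trapped volume = 455.0 × 0.1204 = 54.782 mL.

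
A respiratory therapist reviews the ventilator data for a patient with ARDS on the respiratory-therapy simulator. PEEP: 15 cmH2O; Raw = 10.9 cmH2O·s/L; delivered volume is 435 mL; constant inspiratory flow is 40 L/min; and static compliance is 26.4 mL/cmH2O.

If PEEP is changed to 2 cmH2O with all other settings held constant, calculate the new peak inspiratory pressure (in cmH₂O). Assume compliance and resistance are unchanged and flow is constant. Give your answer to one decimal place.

Flow: 40 L/min ÷ 60 = 0.6667 L/s.
PIP = Vt/C + R·V̇ + PEEP (constant-flow equation of motion).
Only the baseline term changes: ΔPIP = ΔPEEP = 2 − 15 = -13.0 cmH2O.
Original PIP = 435/26.4 + 10.9×0.6667 + 15 = 38.744 cmH2O; new PIP = 38.744 + (-13.0) = 25.744 cmH2O.

25.7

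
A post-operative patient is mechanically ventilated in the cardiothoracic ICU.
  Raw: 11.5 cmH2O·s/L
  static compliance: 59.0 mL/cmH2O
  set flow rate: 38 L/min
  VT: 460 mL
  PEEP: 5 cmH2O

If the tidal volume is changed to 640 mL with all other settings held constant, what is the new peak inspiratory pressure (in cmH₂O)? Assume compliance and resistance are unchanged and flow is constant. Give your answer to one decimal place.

23.1

Flow: 38 L/min ÷ 60 = 0.6333 L/s.
PIP = Vt/C + R·V̇ + PEEP (constant-flow equation of motion).
Only the elastic term changes: ΔPIP = ΔVt / C = (640 − 460) / 59.0 = 3.051 cmH2O.
Original PIP = 460/59.0 + 11.5×0.6333 + 5 = 20.08 cmH2O; new PIP = 20.08 + (3.051) = 23.131 cmH2O.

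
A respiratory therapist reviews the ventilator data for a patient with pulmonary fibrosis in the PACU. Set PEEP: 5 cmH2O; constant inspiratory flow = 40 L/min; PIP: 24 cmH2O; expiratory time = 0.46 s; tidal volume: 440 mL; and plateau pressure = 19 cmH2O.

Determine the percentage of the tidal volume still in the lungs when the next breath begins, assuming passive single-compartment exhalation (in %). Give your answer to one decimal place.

Flow: 40 L/min ÷ 60 = 0.6667 L/s.
R = (PIP − Pplat)/V̇ = (24 − 19) / 0.6667 = 5.0/0.6667 = 7.5 cmH2O·s/L.
C = Vt/(Pplat − PEEP) = 440.0 / (19 − 5) = 440.0/14.0 = 31.429 mL/cmH2O.
τ = R × C = 7.5 × 0.03143 L/cmH2O = 0.2357 s.
Fraction remaining at end-expiration = e^(−Te/τ) = e^(−0.46/0.2357) = 0.142 → 14.2%.

14.2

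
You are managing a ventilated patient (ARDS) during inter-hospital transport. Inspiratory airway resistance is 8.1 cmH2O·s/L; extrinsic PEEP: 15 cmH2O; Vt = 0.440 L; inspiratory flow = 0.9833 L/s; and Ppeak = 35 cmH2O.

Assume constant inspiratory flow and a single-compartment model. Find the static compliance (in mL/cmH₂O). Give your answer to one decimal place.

36.6

Equation of motion (constant flow): PIP = Vt/C + R·V̇ + PEEP.
Vt/C = PIP − R·V̇ − PEEP = 35 − 8.1×0.9833 − 15 = 35 − 7.965 − 15 = 12.035 cmH2O.
C = Vt / 12.035 = 440 / 12.035 = 36.56 mL/cmH2O.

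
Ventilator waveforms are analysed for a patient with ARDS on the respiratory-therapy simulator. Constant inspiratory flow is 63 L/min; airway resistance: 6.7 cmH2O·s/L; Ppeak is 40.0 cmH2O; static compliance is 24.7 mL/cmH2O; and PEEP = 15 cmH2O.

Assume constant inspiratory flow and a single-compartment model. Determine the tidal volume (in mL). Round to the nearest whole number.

Flow: 63 L/min ÷ 60 = 1.05 L/s.
Equation of motion (constant flow): PIP = Vt/C + R·V̇ + PEEP.
Vt/C = PIP − R·V̇ − PEEP = 40.0 − 7.035 − 15 = 17.965 cmH2O.
Vt = C × 17.965 = 24.7 × 17.965 = 443.74 mL.

444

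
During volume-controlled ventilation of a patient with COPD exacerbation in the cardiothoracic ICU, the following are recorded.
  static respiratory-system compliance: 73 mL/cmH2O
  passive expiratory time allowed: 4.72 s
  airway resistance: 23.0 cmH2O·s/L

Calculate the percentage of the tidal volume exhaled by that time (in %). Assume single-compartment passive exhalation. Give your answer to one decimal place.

94.0

τ = R × C = 23.0 × 73 mL/cmH2O = 23.0 × 0.073 L/cmH2O = 1.679 s.
Passive exhalation: V(t)/V₀ = e^(−t/τ) = e^(−4.72/1.679) = 0.06013.
Fraction exhaled = 1 − 0.06013 = 0.9399 → 93.99%.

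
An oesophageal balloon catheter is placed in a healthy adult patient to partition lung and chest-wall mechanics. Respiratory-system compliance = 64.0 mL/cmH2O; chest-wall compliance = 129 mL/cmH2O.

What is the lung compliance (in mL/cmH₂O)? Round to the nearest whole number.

127

1/CL = 1/Crs − 1/Ccw.
1/CL = 1/64.0 − 1/129 = 0.007873.
CL = 127.02 mL/cmH2O.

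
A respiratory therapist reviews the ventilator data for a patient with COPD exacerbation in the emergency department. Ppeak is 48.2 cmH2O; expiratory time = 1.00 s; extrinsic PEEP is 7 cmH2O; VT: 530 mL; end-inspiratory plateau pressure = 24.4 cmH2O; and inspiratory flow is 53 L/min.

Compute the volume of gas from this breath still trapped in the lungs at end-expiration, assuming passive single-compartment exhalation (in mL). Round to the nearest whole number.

Flow: 53 L/min ÷ 60 = 0.8833 L/s.
R = (PIP − Pplat)/V̇ = (48.2 − 24.4) / 0.8833 = 23.8/0.8833 = 26.944 cmH2O·s/L.
C = Vt/(Pplat − PEEP) = 530.0 / (24.4 − 7) = 530.0/17.4 = 30.46 mL/cmH2O.
τ = R × C = 26.944 × 0.03046 L/cmH2O = 0.8207 s.
Fraction remaining = e^(−Te/τ) = e^(−1.00/0.8207) = 0.2957.
Trapped volume = 530.0 × 0.2957 = 156.72 mL.

157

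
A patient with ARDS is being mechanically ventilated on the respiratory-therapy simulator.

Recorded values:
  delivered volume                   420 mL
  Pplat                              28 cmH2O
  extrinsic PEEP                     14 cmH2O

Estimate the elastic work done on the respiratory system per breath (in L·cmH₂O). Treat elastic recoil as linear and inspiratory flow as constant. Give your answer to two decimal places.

Elastic work ≈ ½ × (Pplat − PEEP) × Vt = 0.5 × (28 − 14) × 0.420 L = 0.5 × 14.0 × 0.420 = 2.94 L·cmH2O.

2.94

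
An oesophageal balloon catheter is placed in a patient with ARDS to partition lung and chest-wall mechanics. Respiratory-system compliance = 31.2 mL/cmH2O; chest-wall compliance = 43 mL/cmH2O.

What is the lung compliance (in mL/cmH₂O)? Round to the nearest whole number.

1/CL = 1/Crs − 1/Ccw.
1/CL = 1/31.2 − 1/43 = 0.008795.
CL = 113.7 mL/cmH2O.

114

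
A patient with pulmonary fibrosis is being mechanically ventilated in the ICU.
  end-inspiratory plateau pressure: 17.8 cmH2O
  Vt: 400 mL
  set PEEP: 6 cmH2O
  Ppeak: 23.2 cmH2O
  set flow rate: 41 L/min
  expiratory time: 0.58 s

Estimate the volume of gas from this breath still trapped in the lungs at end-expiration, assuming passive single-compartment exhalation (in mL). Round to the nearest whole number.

46

Flow: 41 L/min ÷ 60 = 0.6833 L/s.
R = (PIP − Pplat)/V̇ = (23.2 − 17.8) / 0.6833 = 5.4/0.6833 = 7.903 cmH2O·s/L.
C = Vt/(Pplat − PEEP) = 400.0 / (17.8 − 6) = 400.0/11.8 = 33.898 mL/cmH2O.
τ = R × C = 7.903 × 0.0339 L/cmH2O = 0.2679 s.
Fraction remaining = e^(−Te/τ) = e^(−0.58/0.2679) = 0.1148.
Trapped volume = 400.0 × 0.1148 = 45.92 mL.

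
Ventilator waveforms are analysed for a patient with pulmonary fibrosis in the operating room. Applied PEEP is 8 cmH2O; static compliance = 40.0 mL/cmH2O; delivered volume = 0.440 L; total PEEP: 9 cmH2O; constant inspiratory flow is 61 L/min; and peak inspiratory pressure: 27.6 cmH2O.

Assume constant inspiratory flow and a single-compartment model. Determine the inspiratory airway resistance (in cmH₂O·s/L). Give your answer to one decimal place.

7.5

Flow: 61 L/min ÷ 60 = 1.0167 L/s.
Total PEEP = 9 cmH2O (set 8 + intrinsic 1); this is the baseline alveolar pressure.
Equation of motion (constant flow): PIP = Vt/C + R·V̇ + PEEP.
R·V̇ = PIP − Vt/C − PEEP = 27.6 − 440/40.0 − 9 = 27.6 − 11.0 − 9 = 7.6 cmH2O.
R = 7.6 / 1.0167 = 7.475 cmH2O·s/L.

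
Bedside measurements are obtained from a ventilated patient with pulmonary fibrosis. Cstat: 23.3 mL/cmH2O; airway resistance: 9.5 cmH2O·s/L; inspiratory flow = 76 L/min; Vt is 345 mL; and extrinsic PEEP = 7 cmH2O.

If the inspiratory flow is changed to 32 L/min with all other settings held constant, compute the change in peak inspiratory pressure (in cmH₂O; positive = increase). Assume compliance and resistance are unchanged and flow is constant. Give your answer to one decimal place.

-7.0

Flow: 76 L/min ÷ 60 = 1.2667 L/s.
New flow: 32 L/min ÷ 60 = 0.5333 L/s.
PIP = Vt/C + R·V̇ + PEEP (constant-flow equation of motion).
Only the resistive term changes: ΔPIP = R × ΔV̇ = 9.5 × (0.5333 − 1.2667) = 9.5 × -0.7334 = -6.967 cmH2O.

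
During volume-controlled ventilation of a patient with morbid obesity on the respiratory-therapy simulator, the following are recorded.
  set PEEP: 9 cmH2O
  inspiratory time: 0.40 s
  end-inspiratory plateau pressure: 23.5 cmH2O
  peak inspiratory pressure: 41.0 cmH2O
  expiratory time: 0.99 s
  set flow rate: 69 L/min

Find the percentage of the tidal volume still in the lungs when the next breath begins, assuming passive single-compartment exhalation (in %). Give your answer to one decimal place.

12.9

Flow: 69 L/min ÷ 60 = 1.15 L/s.
Vt = flow × Ti = 1.15 L/s × 0.40 s × 1000 mL/L = 460.0 mL.
R = (PIP − Pplat)/V̇ = (41.0 − 23.5) / 1.15 = 17.5/1.15 = 15.217 cmH2O·s/L.
C = Vt/(Pplat − PEEP) = 460.0 / (23.5 − 9) = 460.0/14.5 = 31.724 mL/cmH2O.
τ = R × C = 15.217 × 0.03172 L/cmH2O = 0.4827 s.
Fraction remaining at end-expiration = e^(−Te/τ) = e^(−0.99/0.4827) = 0.1286 → 12.86%.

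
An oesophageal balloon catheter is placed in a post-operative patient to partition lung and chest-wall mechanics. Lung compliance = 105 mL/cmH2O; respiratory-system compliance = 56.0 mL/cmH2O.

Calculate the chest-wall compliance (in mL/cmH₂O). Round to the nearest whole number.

120

1/Ccw = 1/Crs − 1/CL.
1/Ccw = 1/56.0 − 1/105 = 0.008333.
Ccw = 120.0 mL/cmH2O.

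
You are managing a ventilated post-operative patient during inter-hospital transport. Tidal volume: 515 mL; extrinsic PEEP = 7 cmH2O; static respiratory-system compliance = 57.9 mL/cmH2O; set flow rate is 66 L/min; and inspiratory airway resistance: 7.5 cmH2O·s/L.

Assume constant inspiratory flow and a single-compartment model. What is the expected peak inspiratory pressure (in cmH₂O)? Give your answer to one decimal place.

Flow: 66 L/min ÷ 60 = 1.1 L/s.
Equation of motion (constant flow): PIP = Vt/C + R·V̇ + PEEP.
PIP = 515/57.9 + 7.5×1.1 + 7 = 8.895 + 8.25 + 7 = 24.145 cmH2O.

24.1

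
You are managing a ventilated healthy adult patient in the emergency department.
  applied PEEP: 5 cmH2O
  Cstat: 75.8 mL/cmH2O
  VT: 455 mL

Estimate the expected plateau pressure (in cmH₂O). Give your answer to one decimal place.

Pplat = PEEP + Vt / Cstat = 5 + 455 / 75.8 = 5 + 6.003 = 11.003 cmH2O.

11.0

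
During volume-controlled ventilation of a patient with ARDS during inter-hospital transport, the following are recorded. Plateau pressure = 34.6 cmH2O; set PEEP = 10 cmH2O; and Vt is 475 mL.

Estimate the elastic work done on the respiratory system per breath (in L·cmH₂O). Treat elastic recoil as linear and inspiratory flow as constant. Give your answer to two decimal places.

Elastic work ≈ ½ × (Pplat − PEEP) × Vt = 0.5 × (34.6 − 10) × 0.475 L = 0.5 × 24.6 × 0.475 = 5.843 L·cmH2O.

5.84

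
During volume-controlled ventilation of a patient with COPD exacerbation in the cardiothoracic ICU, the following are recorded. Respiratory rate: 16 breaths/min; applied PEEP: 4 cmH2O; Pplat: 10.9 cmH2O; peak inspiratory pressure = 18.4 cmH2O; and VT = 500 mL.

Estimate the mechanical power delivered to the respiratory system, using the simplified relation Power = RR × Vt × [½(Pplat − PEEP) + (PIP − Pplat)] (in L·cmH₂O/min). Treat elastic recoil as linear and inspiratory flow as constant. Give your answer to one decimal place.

87.6

Per-breath work = Vt × [½(Pplat−PEEP) + (PIP−Pplat)] = 0.500 × [0.5×6.9 + 7.5] = 0.500 × 10.95 = 5.475 L·cmH2O.
Power = 16 × 5.475 = 87.6 L·cmH2O/min.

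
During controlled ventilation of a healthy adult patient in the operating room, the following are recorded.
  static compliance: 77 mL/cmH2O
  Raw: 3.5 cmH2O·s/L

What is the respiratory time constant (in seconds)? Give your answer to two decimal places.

0.27

τ = R × C = 3.5 × 77 mL/cmH2O = 3.5 × 0.077 L/cmH2O = 0.2695 s.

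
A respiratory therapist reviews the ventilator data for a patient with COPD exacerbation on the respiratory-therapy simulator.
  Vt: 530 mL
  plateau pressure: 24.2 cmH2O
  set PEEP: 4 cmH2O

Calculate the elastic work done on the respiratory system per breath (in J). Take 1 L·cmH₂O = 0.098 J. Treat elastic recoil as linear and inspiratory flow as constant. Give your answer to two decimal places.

0.52

Elastic work ≈ ½ × (Pplat − PEEP) × Vt = 0.5 × (24.2 − 4) × 0.530 L = 0.5 × 20.2 × 0.530 = 5.353 L·cmH2O.
× 0.098 J/(L·cmH2O) → 0.5246 J.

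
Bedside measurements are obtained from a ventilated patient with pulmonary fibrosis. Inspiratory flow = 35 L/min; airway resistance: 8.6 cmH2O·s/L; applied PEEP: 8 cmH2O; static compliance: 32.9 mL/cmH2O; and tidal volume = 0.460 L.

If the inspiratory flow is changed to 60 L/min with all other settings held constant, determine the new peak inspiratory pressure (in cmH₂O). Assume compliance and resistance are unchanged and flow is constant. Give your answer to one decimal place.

30.6

Flow: 35 L/min ÷ 60 = 0.5833 L/s.
New flow: 60 L/min ÷ 60 = 1 L/s.
PIP = Vt/C + R·V̇ + PEEP (constant-flow equation of motion).
Only the resistive term changes: ΔPIP = R × ΔV̇ = 8.6 × (1 − 0.5833) = 8.6 × 0.4167 = 3.584 cmH2O.
Original PIP = 460/32.9 + 8.6×0.5833 + 8 = 26.998 cmH2O; new PIP = 26.998 + (3.584) = 30.582 cmH2O.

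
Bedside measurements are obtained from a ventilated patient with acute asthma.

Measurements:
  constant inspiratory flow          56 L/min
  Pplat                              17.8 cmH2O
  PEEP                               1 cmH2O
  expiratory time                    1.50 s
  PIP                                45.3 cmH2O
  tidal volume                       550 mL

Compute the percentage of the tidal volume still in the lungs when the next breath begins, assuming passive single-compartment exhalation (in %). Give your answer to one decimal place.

Flow: 56 L/min ÷ 60 = 0.9333 L/s.
R = (PIP − Pplat)/V̇ = (45.3 − 17.8) / 0.9333 = 27.5/0.9333 = 29.465 cmH2O·s/L.
C = Vt/(Pplat − PEEP) = 550.0 / (17.8 − 1) = 550.0/16.8 = 32.738 mL/cmH2O.
τ = R × C = 29.465 × 0.03274 L/cmH2O = 0.9647 s.
Fraction remaining at end-expiration = e^(−Te/τ) = e^(−1.50/0.9647) = 0.2112 → 21.12%.

21.1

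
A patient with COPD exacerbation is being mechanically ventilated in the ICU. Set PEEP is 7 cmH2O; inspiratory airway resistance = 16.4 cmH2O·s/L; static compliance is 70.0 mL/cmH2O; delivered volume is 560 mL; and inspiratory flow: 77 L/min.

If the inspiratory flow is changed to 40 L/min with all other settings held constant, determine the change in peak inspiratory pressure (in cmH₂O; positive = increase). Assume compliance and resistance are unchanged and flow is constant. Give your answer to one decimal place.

-10.1

Flow: 77 L/min ÷ 60 = 1.2833 L/s.
New flow: 40 L/min ÷ 60 = 0.6667 L/s.
PIP = Vt/C + R·V̇ + PEEP (constant-flow equation of motion).
Only the resistive term changes: ΔPIP = R × ΔV̇ = 16.4 × (0.6667 − 1.2833) = 16.4 × -0.6166 = -10.112 cmH2O.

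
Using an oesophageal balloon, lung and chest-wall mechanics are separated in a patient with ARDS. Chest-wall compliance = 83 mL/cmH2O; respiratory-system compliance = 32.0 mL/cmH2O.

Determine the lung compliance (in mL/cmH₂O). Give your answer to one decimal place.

52.1

1/CL = 1/Crs − 1/Ccw.
1/CL = 1/32.0 − 1/83 = 0.0192.
CL = 52.083 mL/cmH2O.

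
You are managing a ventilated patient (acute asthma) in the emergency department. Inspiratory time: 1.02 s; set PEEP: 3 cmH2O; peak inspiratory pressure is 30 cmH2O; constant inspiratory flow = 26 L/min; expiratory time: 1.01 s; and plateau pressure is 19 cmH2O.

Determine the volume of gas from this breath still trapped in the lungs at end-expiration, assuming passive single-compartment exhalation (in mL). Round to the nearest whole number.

105

Flow: 26 L/min ÷ 60 = 0.4333 L/s.
Vt = flow × Ti = 0.4333 L/s × 1.02 s × 1000 mL/L = 441.97 mL.
R = (PIP − Pplat)/V̇ = (30 − 19) / 0.4333 = 11.0/0.4333 = 25.387 cmH2O·s/L.
C = Vt/(Pplat − PEEP) = 441.97 / (19 − 3) = 441.97/16.0 = 27.623 mL/cmH2O.
τ = R × C = 25.387 × 0.02762 L/cmH2O = 0.7012 s.
Fraction remaining = e^(−Te/τ) = e^(−1.01/0.7012) = 0.2368.
Trapped volume = 441.97 × 0.2368 = 104.66 mL.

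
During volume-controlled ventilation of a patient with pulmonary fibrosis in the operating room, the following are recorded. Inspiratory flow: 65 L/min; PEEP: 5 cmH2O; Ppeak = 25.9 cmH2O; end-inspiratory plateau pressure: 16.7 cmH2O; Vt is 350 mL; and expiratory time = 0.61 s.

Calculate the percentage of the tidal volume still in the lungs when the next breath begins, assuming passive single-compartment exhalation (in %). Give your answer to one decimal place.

9.1

Flow: 65 L/min ÷ 60 = 1.0833 L/s.
R = (PIP − Pplat)/V̇ = (25.9 − 16.7) / 1.0833 = 9.2/1.0833 = 8.493 cmH2O·s/L.
C = Vt/(Pplat − PEEP) = 350.0 / (16.7 − 5) = 350.0/11.7 = 29.915 mL/cmH2O.
τ = R × C = 8.493 × 0.02992 L/cmH2O = 0.2541 s.
Fraction remaining at end-expiration = e^(−Te/τ) = e^(−0.61/0.2541) = 0.09066 → 9.066%.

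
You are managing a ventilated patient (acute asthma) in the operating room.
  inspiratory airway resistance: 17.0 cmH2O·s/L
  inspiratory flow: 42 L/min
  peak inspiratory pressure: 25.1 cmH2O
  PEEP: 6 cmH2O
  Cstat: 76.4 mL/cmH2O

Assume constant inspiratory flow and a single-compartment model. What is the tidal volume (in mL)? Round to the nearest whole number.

550

Flow: 42 L/min ÷ 60 = 0.7 L/s.
Equation of motion (constant flow): PIP = Vt/C + R·V̇ + PEEP.
Vt/C = PIP − R·V̇ − PEEP = 25.1 − 11.9 − 6 = 7.2 cmH2O.
Vt = C × 7.2 = 76.4 × 7.2 = 550.08 mL.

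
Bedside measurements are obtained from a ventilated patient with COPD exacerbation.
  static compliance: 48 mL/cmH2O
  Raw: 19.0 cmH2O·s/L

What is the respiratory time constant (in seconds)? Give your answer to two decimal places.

0.91

τ = R × C = 19.0 × 48 mL/cmH2O = 19.0 × 0.048 L/cmH2O = 0.912 s.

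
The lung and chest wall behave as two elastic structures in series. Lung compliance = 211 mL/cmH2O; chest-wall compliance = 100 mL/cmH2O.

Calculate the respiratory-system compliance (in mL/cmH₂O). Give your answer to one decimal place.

67.8

Lung and chest wall are elastances in series: 1/Crs = 1/CL + 1/Ccw.
1/Crs = 1/211 + 1/100 = 0.01474.
Crs = 67.843 mL/cmH2O.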